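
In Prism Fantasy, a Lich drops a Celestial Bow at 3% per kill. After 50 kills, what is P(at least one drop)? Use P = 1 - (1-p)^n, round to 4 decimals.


P(at least one) = 1 - P(none) = 1 - (1-p)^n
p = 3/100 = 0.03
1 - p = 0.97
(1 - p)^50 = 0.97^50 = 0.218065
P(at least one) = 1 - 0.218065 = 0.7819

0.7819


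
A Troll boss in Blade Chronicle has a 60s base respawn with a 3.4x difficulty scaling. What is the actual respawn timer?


Respawn time = base * multiplier
= 60 * 3.4
= 204.0 seconds

204.0 seconds


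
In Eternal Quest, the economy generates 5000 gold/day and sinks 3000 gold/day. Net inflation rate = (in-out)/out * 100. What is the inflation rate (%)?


Net gold = 5000 - 3000 = 2000
Inflation rate = net / sunk * 100 = 2000 / 3000 * 100
= 0.666667 * 100
= 66.67%

66.67%


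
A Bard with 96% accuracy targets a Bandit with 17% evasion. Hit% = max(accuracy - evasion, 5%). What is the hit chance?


accuracy - evasion = 96 - 17 = 79
Apply floor: max(79, 5) = 79
Hit chance = 79%

79%


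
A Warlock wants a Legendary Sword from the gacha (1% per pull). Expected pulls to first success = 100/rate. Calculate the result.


Expected pulls for a geometric distribution = 1/p = 100 / rate%
= 100 / 1
= 100.0

100.0 pulls


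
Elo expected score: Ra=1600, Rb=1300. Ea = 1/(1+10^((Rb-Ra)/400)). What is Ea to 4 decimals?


Elo expected score: Ea = 1/(1 + 10^((Rb-Ra)/400))
Rb - Ra = 1300 - 1600 = -300
(Rb-Ra)/400 = -300/400 = -0.75
10^-0.75 = 0.177828
Ea = 1/(1 + 0.177828) = 1/1.177828 = 0.8490

0.8490


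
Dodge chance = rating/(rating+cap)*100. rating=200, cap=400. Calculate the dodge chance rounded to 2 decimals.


dodge% = 200 / (200 + 400) * 100
= 200 / 600 * 100
= 0.333333 * 100
= 33.33%

33.33%


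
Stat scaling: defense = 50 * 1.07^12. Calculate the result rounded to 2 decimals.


value = base * growth^level
= 50 * 1.07^12
= 50 * 2.252192
= 112.61

112.61 defense


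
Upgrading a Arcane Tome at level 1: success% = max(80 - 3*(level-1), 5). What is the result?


raw_rate = 80 - 3 * (1 - 1)
= 80 - 3 * 0
= 80 - 0
= 80
Apply floor: max(80, 5) = 80%

80%


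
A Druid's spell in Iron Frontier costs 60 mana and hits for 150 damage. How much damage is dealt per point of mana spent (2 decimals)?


Efficiency = damage / mana
= 150 / 60
= 2.50

2.50 dmg/mana


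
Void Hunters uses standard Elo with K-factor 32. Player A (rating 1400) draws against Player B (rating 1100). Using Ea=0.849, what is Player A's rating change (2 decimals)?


Elo update: delta = K * (S - Ea), where S = 0.5 (draws)
S - Ea = 0.5 - 0.849 = -0.349
Rating change = 32 * -0.349
= -11.17

-11.17 rating points


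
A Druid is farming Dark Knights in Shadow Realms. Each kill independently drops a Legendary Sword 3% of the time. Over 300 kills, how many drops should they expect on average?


Expected drops = kills * (drop_rate / 100)
= 300 * (3 / 100)
= 300 * 0.03
= 9.0

9.0 drops


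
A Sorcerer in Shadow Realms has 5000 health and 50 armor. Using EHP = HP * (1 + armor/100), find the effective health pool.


EHP = 5000 * (1 + 50/100)
= 5000 * (1 + 0.5)
= 5000 * 1.5
= 7500.0

7500.0 EHP


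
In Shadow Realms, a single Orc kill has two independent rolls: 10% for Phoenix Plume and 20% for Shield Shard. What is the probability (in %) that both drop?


For independent events, P(both) = P(A) * P(B)
= 10% * 20%
= 200 / 100 %
= 2.0%

2.0%


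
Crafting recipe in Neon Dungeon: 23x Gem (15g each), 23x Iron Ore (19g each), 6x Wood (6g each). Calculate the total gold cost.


Cost breakdown:
  Gem: 23 * 15 = 345
  Iron Ore: 23 * 19 = 437
  Wood: 6 * 6 = 36
Total = 345 + 437 + 36 = 818

818 gold


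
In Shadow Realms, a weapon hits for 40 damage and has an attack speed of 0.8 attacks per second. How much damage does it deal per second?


DPS = damage * attack_speed
= 40 * 0.8
= 32.0

32.0 DPS


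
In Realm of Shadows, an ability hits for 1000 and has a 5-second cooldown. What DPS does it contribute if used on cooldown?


DPS = damage / cooldown
= 1000 / 5
= 200.00

200.00 DPS


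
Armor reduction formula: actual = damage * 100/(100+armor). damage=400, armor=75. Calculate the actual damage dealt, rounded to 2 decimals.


actual = 400 * 100 / (100 + 75)
= 400 * 100 / 175
= 40000 / 175
= 228.57

228.57 damage


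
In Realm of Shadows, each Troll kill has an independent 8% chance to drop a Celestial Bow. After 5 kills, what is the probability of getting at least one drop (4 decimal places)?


P(at least one) = 1 - P(none) = 1 - (1-p)^n
p = 8/100 = 0.08
1 - p = 0.92
(1 - p)^5 = 0.92^5 = 0.659082
P(at least one) = 1 - 0.659082 = 0.3409

0.3409


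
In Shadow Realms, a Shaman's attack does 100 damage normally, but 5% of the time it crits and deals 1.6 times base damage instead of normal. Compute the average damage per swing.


E[dmg] = base * (1 + crit_chance * (crit_mult - 1))
cc as decimal = 5/100 = 0.05
cm - 1 = 1.6 - 1 = 0.6
Bonus factor = 0.05 * 0.6 = 0.03
Total multiplier = 1 + 0.03 = 1.03
Expected damage = 100 * 1.03 = 103.00

103.00 damage


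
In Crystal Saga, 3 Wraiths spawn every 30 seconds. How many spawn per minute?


Spawns per minute = count * (60 / interval)
= 3 * (60 / 30)
= 3 * 2.0
= 6.0

6.0 per minute


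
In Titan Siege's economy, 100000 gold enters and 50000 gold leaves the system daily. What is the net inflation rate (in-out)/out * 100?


Net gold = 100000 - 50000 = 50000
Inflation rate = net / sunk * 100 = 50000 / 50000 * 100
= 1.0 * 100
= 100.00%

100.00%


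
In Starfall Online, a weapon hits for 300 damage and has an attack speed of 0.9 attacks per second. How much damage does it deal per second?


DPS = damage * attack_speed
= 300 * 0.9
= 270.0

270.0 DPS


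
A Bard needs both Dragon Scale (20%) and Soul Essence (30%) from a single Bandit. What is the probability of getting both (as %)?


For independent events, P(both) = P(A) * P(B)
= 20% * 30%
= 600 / 100 %
= 6.0%

6.0%


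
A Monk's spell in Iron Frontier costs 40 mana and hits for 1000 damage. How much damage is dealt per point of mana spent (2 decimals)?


Efficiency = damage / mana
= 1000 / 40
= 25.00

25.00 dmg/mana


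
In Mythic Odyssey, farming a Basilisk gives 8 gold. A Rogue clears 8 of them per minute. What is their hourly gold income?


Gold per minute = 8 * 8 = 64
Gold per hour = 64 * 60 = 3840

3840 gold/hour


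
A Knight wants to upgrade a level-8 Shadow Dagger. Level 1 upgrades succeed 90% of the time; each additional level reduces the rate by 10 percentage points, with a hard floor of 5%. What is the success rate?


raw_rate = 90 - 10 * (8 - 1)
= 90 - 10 * 7
= 90 - 70
= 20
Apply floor: max(20, 5) = 20%

20%


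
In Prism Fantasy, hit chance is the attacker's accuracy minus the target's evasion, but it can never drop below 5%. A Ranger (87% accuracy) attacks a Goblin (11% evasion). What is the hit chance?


accuracy - evasion = 87 - 11 = 76
Apply floor: max(76, 5) = 76
Hit chance = 76%

76%


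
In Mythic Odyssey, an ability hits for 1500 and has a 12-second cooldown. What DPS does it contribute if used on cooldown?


DPS = damage / cooldown
= 1500 / 12
= 125.00

125.00 DPS


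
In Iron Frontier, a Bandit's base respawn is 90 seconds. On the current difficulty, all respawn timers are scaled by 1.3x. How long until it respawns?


Respawn time = base * multiplier
= 90 * 1.3
= 117.0 seconds

117.0 seconds


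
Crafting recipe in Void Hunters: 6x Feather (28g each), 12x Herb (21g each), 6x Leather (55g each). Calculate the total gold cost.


Cost breakdown:
  Feather: 6 * 28 = 168
  Herb: 12 * 21 = 252
  Leather: 6 * 55 = 330
Total = 168 + 252 + 330 = 750

750 gold


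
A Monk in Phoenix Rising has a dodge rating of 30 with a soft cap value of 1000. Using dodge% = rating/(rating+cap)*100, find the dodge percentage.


dodge% = 30 / (30 + 1000) * 100
= 30 / 1030 * 100
= 0.029126 * 100
= 2.91%

2.91%


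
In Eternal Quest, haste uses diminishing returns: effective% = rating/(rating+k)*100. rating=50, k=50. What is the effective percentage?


effective% = rating / (rating + k) * 100
= 50 / (50 + 50) * 100
= 50 / 100 * 100
= 0.5 * 100
= 50.00%

50.00%


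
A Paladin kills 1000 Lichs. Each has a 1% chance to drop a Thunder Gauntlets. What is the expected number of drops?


Expected drops = kills * (drop_rate / 100)
= 1000 * (1 / 100)
= 1000 * 0.01
= 10.0

10.0 drops


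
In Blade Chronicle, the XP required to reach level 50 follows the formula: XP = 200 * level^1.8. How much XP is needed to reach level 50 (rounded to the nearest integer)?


XP = 200 * level^1.8
Substitute level = 50:
XP = 200 * 50^1.8
= 200 * 1143.2626
= 228653

228653 XP


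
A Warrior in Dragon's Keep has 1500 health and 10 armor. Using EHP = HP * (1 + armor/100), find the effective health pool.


EHP = 1500 * (1 + 10/100)
= 1500 * (1 + 0.1)
= 1500 * 1.1
= 1650.0

1650.0 EHP


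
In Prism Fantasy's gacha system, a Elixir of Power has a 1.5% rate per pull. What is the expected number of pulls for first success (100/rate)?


Expected pulls for a geometric distribution = 1/p = 100 / rate%
= 100 / 1.5
= 66.67

66.67 pulls


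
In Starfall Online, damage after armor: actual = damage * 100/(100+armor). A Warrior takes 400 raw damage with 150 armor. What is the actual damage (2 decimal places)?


actual = 400 * 100 / (100 + 150)
= 400 * 100 / 250
= 40000 / 250
= 160.00

160.00 damage


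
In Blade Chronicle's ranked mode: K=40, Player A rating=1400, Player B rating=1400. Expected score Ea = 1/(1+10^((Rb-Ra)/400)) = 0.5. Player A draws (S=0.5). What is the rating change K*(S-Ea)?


Elo update: delta = K * (S - Ea), where S = 0.5 (draws)
S - Ea = 0.5 - 0.5 = 0.0
Rating change = 40 * 0.0
= 0.00

0.00 rating points


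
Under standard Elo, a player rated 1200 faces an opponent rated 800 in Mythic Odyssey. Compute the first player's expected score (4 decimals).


Elo expected score: Ea = 1/(1 + 10^((Rb-Ra)/400))
Rb - Ra = 800 - 1200 = -400
(Rb-Ra)/400 = -400/400 = -1.0
10^-1.0 = 0.1
Ea = 1/(1 + 0.1) = 1/1.1 = 0.9091

0.9091


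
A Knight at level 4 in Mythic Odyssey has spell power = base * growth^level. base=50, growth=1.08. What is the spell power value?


value = base * growth^level
= 50 * 1.08^4
= 50 * 1.360489
= 68.02

68.02 spell power


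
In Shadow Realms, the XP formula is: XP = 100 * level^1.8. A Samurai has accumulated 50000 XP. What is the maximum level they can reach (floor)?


XP = 100 * level^1.8, so level = (XP / 100)^(1/1.8)
= (50000 / 100)^(1/1.8)
= 500.0^0.5556
= 31.5811
Floor: level = 31

level 31


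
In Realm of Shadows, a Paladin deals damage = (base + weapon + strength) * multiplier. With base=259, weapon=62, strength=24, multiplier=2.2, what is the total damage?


Sum base + weapon + str = 259 + 62 + 24 = 345
Multiply by 2.2:
345 * 2.2 = 759.0

759.0 damage


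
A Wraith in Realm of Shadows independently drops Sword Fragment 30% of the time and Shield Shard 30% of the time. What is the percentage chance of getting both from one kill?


For independent events, P(both) = P(A) * P(B)
= 30% * 30%
= 900 / 100 %
= 9.0%

9.0%


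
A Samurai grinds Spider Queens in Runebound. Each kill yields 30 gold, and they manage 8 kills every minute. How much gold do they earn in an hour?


Gold per minute = 30 * 8 = 240
Gold per hour = 240 * 60 = 14400

14400 gold/hour


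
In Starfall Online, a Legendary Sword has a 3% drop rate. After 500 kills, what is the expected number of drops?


Expected drops = kills * (drop_rate / 100)
= 500 * (3 / 100)
= 500 * 0.03
= 15.0

15.0 drops


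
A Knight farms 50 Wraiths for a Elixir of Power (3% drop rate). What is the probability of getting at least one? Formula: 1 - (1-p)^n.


P(at least one) = 1 - P(none) = 1 - (1-p)^n
p = 3/100 = 0.03
1 - p = 0.97
(1 - p)^50 = 0.97^50 = 0.218065
P(at least one) = 1 - 0.218065 = 0.7819

0.7819


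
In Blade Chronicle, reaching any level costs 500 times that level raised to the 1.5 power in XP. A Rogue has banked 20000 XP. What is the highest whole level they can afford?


XP = 500 * level^1.5, so level = (XP / 500)^(1/1.5)
= (20000 / 500)^(1/1.5)
= 40.0^0.6667
= 11.6961
Floor: level = 11

level 11


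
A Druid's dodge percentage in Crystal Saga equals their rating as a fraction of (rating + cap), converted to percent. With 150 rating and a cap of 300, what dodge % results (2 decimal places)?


dodge% = 150 / (150 + 300) * 100
= 150 / 450 * 100
= 0.333333 * 100
= 33.33%

33.33%


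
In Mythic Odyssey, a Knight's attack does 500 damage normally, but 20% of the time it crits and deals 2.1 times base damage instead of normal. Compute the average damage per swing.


E[dmg] = base * (1 + crit_chance * (crit_mult - 1))
cc as decimal = 20/100 = 0.2
cm - 1 = 2.1 - 1 = 1.1
Bonus factor = 0.2 * 1.1 = 0.22
Total multiplier = 1 + 0.22 = 1.22
Expected damage = 500 * 1.22 = 610.00

610.00 damage


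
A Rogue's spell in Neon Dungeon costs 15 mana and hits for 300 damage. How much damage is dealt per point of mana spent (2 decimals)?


Efficiency = damage / mana
= 300 / 15
= 20.00

20.00 dmg/mana


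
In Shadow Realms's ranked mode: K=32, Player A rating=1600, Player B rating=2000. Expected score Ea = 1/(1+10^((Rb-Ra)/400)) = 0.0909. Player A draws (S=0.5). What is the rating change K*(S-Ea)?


Elo update: delta = K * (S - Ea), where S = 0.5 (draws)
S - Ea = 0.5 - 0.0909 = 0.4091
Rating change = 32 * 0.4091
= 13.09

13.09 rating points


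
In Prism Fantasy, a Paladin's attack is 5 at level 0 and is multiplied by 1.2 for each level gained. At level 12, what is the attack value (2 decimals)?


value = base * growth^level
= 5 * 1.2^12
= 5 * 8.9161
= 44.58

44.58 attack


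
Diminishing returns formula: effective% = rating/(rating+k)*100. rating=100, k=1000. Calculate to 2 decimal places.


effective% = rating / (rating + k) * 100
= 100 / (100 + 1000) * 100
= 100 / 1100 * 100
= 0.090909 * 100
= 9.09%

9.09%


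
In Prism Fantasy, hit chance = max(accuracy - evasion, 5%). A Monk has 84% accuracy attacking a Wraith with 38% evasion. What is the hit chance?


accuracy - evasion = 84 - 38 = 46
Apply floor: max(46, 5) = 46
Hit chance = 46%

46%


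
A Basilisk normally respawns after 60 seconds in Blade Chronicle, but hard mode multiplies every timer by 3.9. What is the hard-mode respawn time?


Respawn time = base * multiplier
= 60 * 3.9
= 234.0 seconds

234.0 seconds


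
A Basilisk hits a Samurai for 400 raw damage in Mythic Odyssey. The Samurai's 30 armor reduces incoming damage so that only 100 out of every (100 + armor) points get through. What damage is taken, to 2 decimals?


actual = 400 * 100 / (100 + 30)
= 400 * 100 / 130
= 40000 / 130
= 307.69

307.69 damage


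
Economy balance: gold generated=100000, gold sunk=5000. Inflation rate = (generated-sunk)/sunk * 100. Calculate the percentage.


Net gold = 100000 - 5000 = 95000
Inflation rate = net / sunk * 100 = 95000 / 5000 * 100
= 19.0 * 100
= 1900.00%

1900.00%


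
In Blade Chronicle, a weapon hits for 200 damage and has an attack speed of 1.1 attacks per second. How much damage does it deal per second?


DPS = damage * attack_speed
= 200 * 1.1
= 220.0

220.0 DPS


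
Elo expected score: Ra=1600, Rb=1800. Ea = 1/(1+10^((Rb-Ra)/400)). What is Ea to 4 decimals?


Elo expected score: Ea = 1/(1 + 10^((Rb-Ra)/400))
Rb - Ra = 1800 - 1600 = 200
(Rb-Ra)/400 = 200/400 = 0.5
10^0.5 = 3.162278
Ea = 1/(1 + 3.162278) = 1/4.162278 = 0.2403

0.2403


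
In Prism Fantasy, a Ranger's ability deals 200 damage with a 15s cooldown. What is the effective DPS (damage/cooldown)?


DPS = damage / cooldown
= 200 / 15
= 13.33

13.33 DPS


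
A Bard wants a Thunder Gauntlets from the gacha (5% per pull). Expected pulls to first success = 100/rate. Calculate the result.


Expected pulls for a geometric distribution = 1/p = 100 / rate%
= 100 / 5
= 20.0

20.0 pulls


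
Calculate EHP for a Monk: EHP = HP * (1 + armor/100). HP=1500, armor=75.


EHP = 1500 * (1 + 75/100)
= 1500 * (1 + 0.75)
= 1500 * 1.75
= 2625.0

2625.0 EHP


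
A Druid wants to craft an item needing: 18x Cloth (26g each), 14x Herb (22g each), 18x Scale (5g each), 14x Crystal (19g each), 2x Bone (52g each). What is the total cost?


Cost breakdown:
  Cloth: 18 * 26 = 468
  Herb: 14 * 22 = 308
  Scale: 18 * 5 = 90
  Crystal: 14 * 19 = 266
  Bone: 2 * 52 = 104
Total = 468 + 308 + 90 + 266 + 104 = 1236

1236 gold


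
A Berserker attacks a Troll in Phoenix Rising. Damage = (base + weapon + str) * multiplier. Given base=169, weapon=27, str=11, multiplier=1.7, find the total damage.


Sum base + weapon + str = 169 + 27 + 11 = 207
Multiply by 1.7:
207 * 1.7 = 351.9

351.9 damage


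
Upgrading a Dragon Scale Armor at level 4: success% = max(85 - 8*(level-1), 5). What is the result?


raw_rate = 85 - 8 * (4 - 1)
= 85 - 8 * 3
= 85 - 24
= 61
Apply floor: max(61, 5) = 61%

61%


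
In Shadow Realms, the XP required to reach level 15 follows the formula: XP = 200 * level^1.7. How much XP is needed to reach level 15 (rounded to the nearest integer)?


XP = 200 * level^1.7
Substitute level = 15:
XP = 200 * 15^1.7
= 200 * 99.8516
= 19970

19970 XP


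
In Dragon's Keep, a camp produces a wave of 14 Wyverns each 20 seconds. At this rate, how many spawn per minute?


Spawns per minute = count * (60 / interval)
= 14 * (60 / 20)
= 14 * 3.0
= 42.0

42.0 per minute


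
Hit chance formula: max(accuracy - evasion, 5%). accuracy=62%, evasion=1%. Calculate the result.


accuracy - evasion = 62 - 1 = 61
Apply floor: max(61, 5) = 61
Hit chance = 61%

61%


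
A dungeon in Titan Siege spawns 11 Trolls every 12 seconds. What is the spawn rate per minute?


Spawns per minute = count * (60 / interval)
= 11 * (60 / 12)
= 11 * 5.0
= 55.0

55.0 per minute


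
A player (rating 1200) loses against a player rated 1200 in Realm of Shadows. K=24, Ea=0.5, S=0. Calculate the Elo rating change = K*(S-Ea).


Elo update: delta = K * (S - Ea), where S = 0 (loses)
S - Ea = 0 - 0.5 = -0.5
Rating change = 24 * -0.5
= -12.00

-12.00 rating points


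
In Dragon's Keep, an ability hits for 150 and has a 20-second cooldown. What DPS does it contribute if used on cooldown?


DPS = damage / cooldown
= 150 / 20
= 7.50

7.50 DPS


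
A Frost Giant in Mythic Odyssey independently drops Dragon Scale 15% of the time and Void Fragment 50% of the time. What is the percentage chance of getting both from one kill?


For independent events, P(both) = P(A) * P(B)
= 15% * 50%
= 750 / 100 %
= 7.5%

7.5%


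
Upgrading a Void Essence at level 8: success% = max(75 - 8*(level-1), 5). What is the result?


raw_rate = 75 - 8 * (8 - 1)
= 75 - 8 * 7
= 75 - 56
= 19
Apply floor: max(19, 5) = 19%

19%


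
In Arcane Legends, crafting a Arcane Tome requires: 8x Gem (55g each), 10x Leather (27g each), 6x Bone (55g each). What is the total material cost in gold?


Cost breakdown:
  Gem: 8 * 55 = 440
  Leather: 10 * 27 = 270
  Bone: 6 * 55 = 330
Total = 440 + 270 + 330 = 1040

1040 gold


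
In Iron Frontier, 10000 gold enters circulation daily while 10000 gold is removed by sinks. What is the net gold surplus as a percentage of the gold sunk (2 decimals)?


Net gold = 10000 - 10000 = 0
Inflation rate = net / sunk * 100 = 0 / 10000 * 100
= 0.0 * 100
= 0.00%

0.00%


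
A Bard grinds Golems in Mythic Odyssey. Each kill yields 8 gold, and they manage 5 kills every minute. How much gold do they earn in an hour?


Gold per minute = 8 * 5 = 40
Gold per hour = 40 * 60 = 2400

2400 gold/hour


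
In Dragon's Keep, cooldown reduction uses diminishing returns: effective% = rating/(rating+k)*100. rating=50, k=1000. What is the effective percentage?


effective% = rating / (rating + k) * 100
= 50 / (50 + 1000) * 100
= 50 / 1050 * 100
= 0.047619 * 100
= 4.76%

4.76%


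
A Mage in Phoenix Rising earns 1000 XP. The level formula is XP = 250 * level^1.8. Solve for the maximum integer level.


XP = 250 * level^1.8, so level = (XP / 250)^(1/1.8)
= (1000 / 250)^(1/1.8)
= 4.0^0.5556
= 2.1601
Floor: level = 2

level 2


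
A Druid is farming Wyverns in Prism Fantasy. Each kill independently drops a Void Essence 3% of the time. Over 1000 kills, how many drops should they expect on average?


Expected drops = kills * (drop_rate / 100)
= 1000 * (3 / 100)
= 1000 * 0.03
= 30.0

30.0 drops


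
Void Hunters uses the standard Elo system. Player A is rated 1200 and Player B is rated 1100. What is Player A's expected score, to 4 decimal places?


Elo expected score: Ea = 1/(1 + 10^((Rb-Ra)/400))
Rb - Ra = 1100 - 1200 = -100
(Rb-Ra)/400 = -100/400 = -0.25
10^-0.25 = 0.562341
Ea = 1/(1 + 0.562341) = 1/1.562341 = 0.6401

0.6401


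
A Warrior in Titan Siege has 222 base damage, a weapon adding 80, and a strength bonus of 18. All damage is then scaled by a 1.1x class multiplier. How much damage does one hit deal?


Sum base + weapon + str = 222 + 80 + 18 = 320
Multiply by 1.1:
320 * 1.1 = 352.0

352.0 damage


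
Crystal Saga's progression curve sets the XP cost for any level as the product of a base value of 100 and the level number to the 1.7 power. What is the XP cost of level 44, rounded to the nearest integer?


XP = 100 * level^1.7
Substitute level = 44:
XP = 100 * 44^1.7
= 100 * 622.1134
= 62211

62211 XP


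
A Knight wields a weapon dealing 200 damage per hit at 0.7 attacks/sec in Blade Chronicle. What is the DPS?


DPS = damage * attack_speed
= 200 * 0.7
= 140.0

140.0 DPS


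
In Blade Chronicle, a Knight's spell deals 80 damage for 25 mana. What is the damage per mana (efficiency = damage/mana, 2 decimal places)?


Efficiency = damage / mana
= 80 / 25
= 3.20

3.20 dmg/mana


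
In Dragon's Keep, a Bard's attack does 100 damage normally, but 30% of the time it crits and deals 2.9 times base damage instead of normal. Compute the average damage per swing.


E[dmg] = base * (1 + crit_chance * (crit_mult - 1))
cc as decimal = 30/100 = 0.3
cm - 1 = 2.9 - 1 = 1.9
Bonus factor = 0.3 * 1.9 = 0.57
Total multiplier = 1 + 0.57 = 1.57
Expected damage = 100 * 1.57 = 157.00

157.00 damage


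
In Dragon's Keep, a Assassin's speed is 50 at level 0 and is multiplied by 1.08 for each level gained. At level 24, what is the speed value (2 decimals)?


value = base * growth^level
= 50 * 1.08^24
= 50 * 6.341181
= 317.06

317.06 speed


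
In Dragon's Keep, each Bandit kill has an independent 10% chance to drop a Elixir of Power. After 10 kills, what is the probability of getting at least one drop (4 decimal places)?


P(at least one) = 1 - P(none) = 1 - (1-p)^n
p = 10/100 = 0.1
1 - p = 0.9
(1 - p)^10 = 0.9^10 = 0.348678
P(at least one) = 1 - 0.348678 = 0.6513

0.6513


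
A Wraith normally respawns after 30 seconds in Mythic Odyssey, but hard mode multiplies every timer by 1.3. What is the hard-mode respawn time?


Respawn time = base * multiplier
= 30 * 1.3
= 39.0 seconds

39.0 seconds


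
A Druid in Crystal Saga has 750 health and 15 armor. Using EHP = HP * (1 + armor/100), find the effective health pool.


EHP = 750 * (1 + 15/100)
= 750 * (1 + 0.15)
= 750 * 1.15
= 862.5

862.5 EHP


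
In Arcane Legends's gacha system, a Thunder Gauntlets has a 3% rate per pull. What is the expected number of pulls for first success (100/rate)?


Expected pulls for a geometric distribution = 1/p = 100 / rate%
= 100 / 3
= 33.33

33.33 pulls


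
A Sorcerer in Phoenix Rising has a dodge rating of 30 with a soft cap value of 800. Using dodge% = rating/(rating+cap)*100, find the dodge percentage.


dodge% = 30 / (30 + 800) * 100
= 30 / 830 * 100
= 0.036145 * 100
= 3.61%

3.61%


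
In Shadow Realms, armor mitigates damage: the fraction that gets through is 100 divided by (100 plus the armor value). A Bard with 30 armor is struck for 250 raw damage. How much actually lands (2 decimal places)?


actual = 250 * 100 / (100 + 30)
= 250 * 100 / 130
= 25000 / 130
= 192.31

192.31 damage


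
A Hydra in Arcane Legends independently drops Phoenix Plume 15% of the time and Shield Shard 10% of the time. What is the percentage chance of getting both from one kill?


For independent events, P(both) = P(A) * P(B)
= 15% * 10%
= 150 / 100 %
= 1.5%

1.5%


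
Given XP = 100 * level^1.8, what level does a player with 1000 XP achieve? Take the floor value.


XP = 100 * level^1.8, so level = (XP / 100)^(1/1.8)
= (1000 / 100)^(1/1.8)
= 10.0^0.5556
= 3.5938
Floor: level = 3

level 3


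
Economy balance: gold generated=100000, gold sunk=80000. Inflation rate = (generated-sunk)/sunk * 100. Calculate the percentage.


Net gold = 100000 - 80000 = 20000
Inflation rate = net / sunk * 100 = 20000 / 80000 * 100
= 0.25 * 100
= 25.00%

25.00%


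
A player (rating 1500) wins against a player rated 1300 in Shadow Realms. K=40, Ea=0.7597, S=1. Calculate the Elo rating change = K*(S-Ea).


Elo update: delta = K * (S - Ea), where S = 1 (wins)
S - Ea = 1 - 0.7597 = 0.2403
Rating change = 40 * 0.2403
= 9.61

9.61 rating points


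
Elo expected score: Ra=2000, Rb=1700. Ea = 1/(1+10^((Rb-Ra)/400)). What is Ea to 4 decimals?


Elo expected score: Ea = 1/(1 + 10^((Rb-Ra)/400))
Rb - Ra = 1700 - 2000 = -300
(Rb-Ra)/400 = -300/400 = -0.75
10^-0.75 = 0.177828
Ea = 1/(1 + 0.177828) = 1/1.177828 = 0.8490

0.8490


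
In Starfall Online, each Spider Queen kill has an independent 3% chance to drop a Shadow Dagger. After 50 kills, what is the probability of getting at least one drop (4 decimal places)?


P(at least one) = 1 - P(none) = 1 - (1-p)^n
p = 3/100 = 0.03
1 - p = 0.97
(1 - p)^50 = 0.97^50 = 0.218065
P(at least one) = 1 - 0.218065 = 0.7819

0.7819


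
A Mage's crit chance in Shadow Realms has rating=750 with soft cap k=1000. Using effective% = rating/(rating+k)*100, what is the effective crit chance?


effective% = rating / (rating + k) * 100
= 750 / (750 + 1000) * 100
= 750 / 1750 * 100
= 0.428571 * 100
= 42.86%

42.86%


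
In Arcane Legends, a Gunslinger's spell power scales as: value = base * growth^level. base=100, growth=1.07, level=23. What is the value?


value = base * growth^level
= 100 * 1.07^23
= 100 * 4.74053
= 474.05

474.05 spell power


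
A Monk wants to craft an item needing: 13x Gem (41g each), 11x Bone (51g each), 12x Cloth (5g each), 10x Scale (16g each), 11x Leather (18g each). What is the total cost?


Cost breakdown:
  Gem: 13 * 41 = 533
  Bone: 11 * 51 = 561
  Cloth: 12 * 5 = 60
  Scale: 10 * 16 = 160
  Leather: 11 * 18 = 198
Total = 533 + 561 + 60 + 160 + 198 = 1512

1512 gold


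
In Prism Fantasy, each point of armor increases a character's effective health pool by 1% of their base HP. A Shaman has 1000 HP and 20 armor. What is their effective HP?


EHP = 1000 * (1 + 20/100)
= 1000 * (1 + 0.2)
= 1000 * 1.2
= 1200.0

1200.0 EHP


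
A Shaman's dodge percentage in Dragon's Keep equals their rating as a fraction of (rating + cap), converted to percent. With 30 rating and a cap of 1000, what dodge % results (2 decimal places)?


dodge% = 30 / (30 + 1000) * 100
= 30 / 1030 * 100
= 0.029126 * 100
= 2.91%

2.91%


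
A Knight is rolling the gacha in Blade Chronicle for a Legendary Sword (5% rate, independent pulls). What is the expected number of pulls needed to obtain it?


Expected pulls for a geometric distribution = 1/p = 100 / rate%
= 100 / 5
= 20.0

20.0 pulls


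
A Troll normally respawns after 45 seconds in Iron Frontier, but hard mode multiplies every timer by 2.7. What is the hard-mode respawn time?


Respawn time = base * multiplier
= 45 * 2.7
= 121.5 seconds

121.5 seconds


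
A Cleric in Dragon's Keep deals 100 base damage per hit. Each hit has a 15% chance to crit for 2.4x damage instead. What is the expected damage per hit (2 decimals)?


E[dmg] = base * (1 + crit_chance * (crit_mult - 1))
cc as decimal = 15/100 = 0.15
cm - 1 = 2.4 - 1 = 1.4
Bonus factor = 0.15 * 1.4 = 0.21
Total multiplier = 1 + 0.21 = 1.21
Expected damage = 100 * 1.21 = 121.00

121.00 damage


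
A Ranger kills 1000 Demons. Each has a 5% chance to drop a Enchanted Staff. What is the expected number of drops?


Expected drops = kills * (drop_rate / 100)
= 1000 * (5 / 100)
= 1000 * 0.05
= 50.0

50.0 drops


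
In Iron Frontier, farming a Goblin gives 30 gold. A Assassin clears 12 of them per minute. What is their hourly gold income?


Gold per minute = 30 * 12 = 360
Gold per hour = 360 * 60 = 21600

21600 gold/hour


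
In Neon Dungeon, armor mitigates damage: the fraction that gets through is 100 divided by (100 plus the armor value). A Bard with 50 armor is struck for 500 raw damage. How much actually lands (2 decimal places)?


actual = 500 * 100 / (100 + 50)
= 500 * 100 / 150
= 50000 / 150
= 333.33

333.33 damage


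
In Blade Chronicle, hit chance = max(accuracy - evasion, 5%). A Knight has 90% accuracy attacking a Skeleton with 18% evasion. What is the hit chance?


accuracy - evasion = 90 - 18 = 72
Apply floor: max(72, 5) = 72
Hit chance = 72%

72%


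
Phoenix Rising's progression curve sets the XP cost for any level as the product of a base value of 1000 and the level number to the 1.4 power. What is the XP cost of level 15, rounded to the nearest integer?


XP = 1000 * level^1.4
Substitute level = 15:
XP = 1000 * 15^1.4
= 1000 * 44.3127
= 44313

44313 XP


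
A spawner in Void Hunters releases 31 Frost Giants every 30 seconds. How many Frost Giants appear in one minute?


Spawns per minute = count * (60 / interval)
= 31 * (60 / 30)
= 31 * 2.0
= 62.0

62.0 per minute


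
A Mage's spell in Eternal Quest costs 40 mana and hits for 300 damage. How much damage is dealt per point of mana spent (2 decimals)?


Efficiency = damage / mana
= 300 / 40
= 7.50

7.50 dmg/mana


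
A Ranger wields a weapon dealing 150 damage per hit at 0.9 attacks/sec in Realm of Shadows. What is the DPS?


DPS = damage * attack_speed
= 150 * 0.9
= 135.0

135.0 DPS


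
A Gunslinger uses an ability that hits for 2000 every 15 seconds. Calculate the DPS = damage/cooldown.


DPS = damage / cooldown
= 2000 / 15
= 133.33

133.33 DPS


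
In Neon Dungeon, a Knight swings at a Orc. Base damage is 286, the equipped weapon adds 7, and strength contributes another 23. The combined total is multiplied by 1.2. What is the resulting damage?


Sum base + weapon + str = 286 + 7 + 23 = 316
Multiply by 1.2:
316 * 1.2 = 379.2

379.2 damage


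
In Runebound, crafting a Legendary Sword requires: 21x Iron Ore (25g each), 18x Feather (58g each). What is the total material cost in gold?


Cost breakdown:
  Iron Ore: 21 * 25 = 525
  Feather: 18 * 58 = 1044
Total = 525 + 1044 = 1569

1569 gold


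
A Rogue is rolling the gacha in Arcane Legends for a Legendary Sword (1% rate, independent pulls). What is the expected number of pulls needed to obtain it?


Expected pulls for a geometric distribution = 1/p = 100 / rate%
= 100 / 1
= 100.0

100.0 pulls


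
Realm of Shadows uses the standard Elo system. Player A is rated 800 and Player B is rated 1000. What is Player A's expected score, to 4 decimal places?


Elo expected score: Ea = 1/(1 + 10^((Rb-Ra)/400))
Rb - Ra = 1000 - 800 = 200
(Rb-Ra)/400 = 200/400 = 0.5
10^0.5 = 3.162278
Ea = 1/(1 + 3.162278) = 1/4.162278 = 0.2403

0.2403


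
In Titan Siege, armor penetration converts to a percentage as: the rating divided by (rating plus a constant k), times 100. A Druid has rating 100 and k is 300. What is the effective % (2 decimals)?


effective% = rating / (rating + k) * 100
= 100 / (100 + 300) * 100
= 100 / 400 * 100
= 0.25 * 100
= 25.00%

25.00%


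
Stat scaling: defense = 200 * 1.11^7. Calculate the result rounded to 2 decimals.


value = base * growth^level
= 200 * 1.11^7
= 200 * 2.07616
= 415.23

415.23 defense


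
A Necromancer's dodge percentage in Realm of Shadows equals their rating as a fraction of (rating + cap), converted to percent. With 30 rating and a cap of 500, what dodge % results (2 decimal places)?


dodge% = 30 / (30 + 500) * 100
= 30 / 530 * 100
= 0.056604 * 100
= 5.66%

5.66%


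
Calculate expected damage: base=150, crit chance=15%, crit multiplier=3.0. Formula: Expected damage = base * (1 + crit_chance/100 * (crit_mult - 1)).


E[dmg] = base * (1 + crit_chance * (crit_mult - 1))
cc as decimal = 15/100 = 0.15
cm - 1 = 3.0 - 1 = 2.0
Bonus factor = 0.15 * 2.0 = 0.3
Total multiplier = 1 + 0.3 = 1.3
Expected damage = 150 * 1.3 = 195.00

195.00 damage


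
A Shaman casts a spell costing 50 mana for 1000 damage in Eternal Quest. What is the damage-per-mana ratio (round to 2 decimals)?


Efficiency = damage / mana
= 1000 / 50
= 20.00

20.00 dmg/mana


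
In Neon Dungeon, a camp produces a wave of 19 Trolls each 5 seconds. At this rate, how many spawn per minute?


Spawns per minute = count * (60 / interval)
= 19 * (60 / 5)
= 19 * 12.0
= 228.0

228.0 per minute


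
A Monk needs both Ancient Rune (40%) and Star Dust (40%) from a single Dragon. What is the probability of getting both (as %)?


For independent events, P(both) = P(A) * P(B)
= 40% * 40%
= 1600 / 100 %
= 16.0%

16.0%


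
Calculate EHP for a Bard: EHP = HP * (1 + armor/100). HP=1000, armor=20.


EHP = 1000 * (1 + 20/100)
= 1000 * (1 + 0.2)
= 1000 * 1.2
= 1200.0

1200.0 EHP


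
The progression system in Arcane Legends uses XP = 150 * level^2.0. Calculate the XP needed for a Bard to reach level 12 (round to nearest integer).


XP = 150 * level^2.0
Substitute level = 12:
XP = 150 * 12^2.0
= 150 * 144.0
= 21600

21600 XP


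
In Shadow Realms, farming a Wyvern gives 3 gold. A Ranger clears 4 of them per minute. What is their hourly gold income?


Gold per minute = 3 * 4 = 12
Gold per hour = 12 * 60 = 720

720 gold/hour


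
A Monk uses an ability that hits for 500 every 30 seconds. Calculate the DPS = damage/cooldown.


DPS = damage / cooldown
= 500 / 30
= 16.67

16.67 DPS


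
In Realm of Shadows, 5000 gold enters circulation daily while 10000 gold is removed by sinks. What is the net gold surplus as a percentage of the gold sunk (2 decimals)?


Net gold = 5000 - 10000 = -5000
Inflation rate = net / sunk * 100 = -5000 / 10000 * 100
= -0.5 * 100
= -50.00%

-50.00%


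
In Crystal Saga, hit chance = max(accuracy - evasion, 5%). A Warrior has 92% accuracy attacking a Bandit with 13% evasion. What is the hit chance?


accuracy - evasion = 92 - 13 = 79
Apply floor: max(79, 5) = 79
Hit chance = 79%

79%


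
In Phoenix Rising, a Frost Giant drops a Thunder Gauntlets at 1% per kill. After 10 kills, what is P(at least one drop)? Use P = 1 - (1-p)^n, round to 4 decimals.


P(at least one) = 1 - P(none) = 1 - (1-p)^n
p = 1/100 = 0.01
1 - p = 0.99
(1 - p)^10 = 0.99^10 = 0.904382
P(at least one) = 1 - 0.904382 = 0.0956

0.0956


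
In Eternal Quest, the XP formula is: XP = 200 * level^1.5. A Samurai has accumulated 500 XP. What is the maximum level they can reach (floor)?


XP = 200 * level^1.5, so level = (XP / 200)^(1/1.5)
= (500 / 200)^(1/1.5)
= 2.5^0.6667
= 1.842
Floor: level = 1

level 1


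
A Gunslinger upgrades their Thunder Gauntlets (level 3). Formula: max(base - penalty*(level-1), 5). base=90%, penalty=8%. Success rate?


raw_rate = 90 - 8 * (3 - 1)
= 90 - 8 * 2
= 90 - 16
= 74
Apply floor: max(74, 5) = 74%

74%


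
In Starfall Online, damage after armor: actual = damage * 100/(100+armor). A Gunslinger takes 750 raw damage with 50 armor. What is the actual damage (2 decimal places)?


actual = 750 * 100 / (100 + 50)
= 750 * 100 / 150
= 75000 / 150
= 500.00

500.00 damage


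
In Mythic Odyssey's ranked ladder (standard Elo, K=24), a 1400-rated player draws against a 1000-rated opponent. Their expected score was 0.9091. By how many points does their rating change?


Elo update: delta = K * (S - Ea), where S = 0.5 (draws)
S - Ea = 0.5 - 0.9091 = -0.4091
Rating change = 24 * -0.4091
= -9.82

-9.82 rating points


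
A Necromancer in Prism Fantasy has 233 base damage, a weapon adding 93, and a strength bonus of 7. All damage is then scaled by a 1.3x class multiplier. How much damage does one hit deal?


Sum base + weapon + str = 233 + 93 + 7 = 333
Multiply by 1.3:
333 * 1.3 = 432.9

432.9 damage


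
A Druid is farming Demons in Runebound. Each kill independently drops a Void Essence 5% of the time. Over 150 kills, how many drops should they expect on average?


Expected drops = kills * (drop_rate / 100)
= 150 * (5 / 100)
= 150 * 0.05
= 7.5

7.5 drops


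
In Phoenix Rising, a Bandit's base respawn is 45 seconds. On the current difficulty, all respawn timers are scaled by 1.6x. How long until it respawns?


Respawn time = base * multiplier
= 45 * 1.6
= 72.0 seconds

72.0 seconds


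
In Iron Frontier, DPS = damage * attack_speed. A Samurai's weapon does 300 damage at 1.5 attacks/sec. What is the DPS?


DPS = damage * attack_speed
= 300 * 1.5
= 450.0

450.0 DPS


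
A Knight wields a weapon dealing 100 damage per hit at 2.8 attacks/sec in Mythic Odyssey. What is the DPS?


DPS = damage * attack_speed
= 100 * 2.8
= 280.0

280.0 DPS


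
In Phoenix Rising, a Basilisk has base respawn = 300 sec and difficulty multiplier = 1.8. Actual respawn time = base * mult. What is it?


Respawn time = base * multiplier
= 300 * 1.8
= 540.0 seconds

540.0 seconds


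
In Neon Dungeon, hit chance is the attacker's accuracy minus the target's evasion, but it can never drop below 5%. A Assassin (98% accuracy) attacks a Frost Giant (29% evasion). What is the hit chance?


accuracy - evasion = 98 - 29 = 69
Apply floor: max(69, 5) = 69
Hit chance = 69%

69%


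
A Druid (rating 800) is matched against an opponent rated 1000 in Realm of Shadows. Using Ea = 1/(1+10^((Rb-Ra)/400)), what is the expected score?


Elo expected score: Ea = 1/(1 + 10^((Rb-Ra)/400))
Rb - Ra = 1000 - 800 = 200
(Rb-Ra)/400 = 200/400 = 0.5
10^0.5 = 3.162278
Ea = 1/(1 + 3.162278) = 1/4.162278 = 0.2403

0.2403


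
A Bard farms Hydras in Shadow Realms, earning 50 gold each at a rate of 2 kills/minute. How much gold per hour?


Gold per minute = 50 * 2 = 100
Gold per hour = 100 * 60 = 6000

6000 gold/hour


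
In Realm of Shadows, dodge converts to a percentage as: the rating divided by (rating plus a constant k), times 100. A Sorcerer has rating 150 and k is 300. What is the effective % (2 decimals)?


effective% = rating / (rating + k) * 100
= 150 / (150 + 300) * 100
= 150 / 450 * 100
= 0.333333 * 100
= 33.33%

33.33%


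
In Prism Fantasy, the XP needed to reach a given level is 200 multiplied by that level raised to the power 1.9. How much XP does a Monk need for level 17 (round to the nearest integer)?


XP = 200 * level^1.9
Substitute level = 17:
XP = 200 * 17^1.9
= 200 * 217.6973
= 43539

43539 XP


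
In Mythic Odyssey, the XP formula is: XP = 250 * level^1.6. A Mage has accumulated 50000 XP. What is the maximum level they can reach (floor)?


XP = 250 * level^1.6, so level = (XP / 250)^(1/1.6)
= (50000 / 250)^(1/1.6)
= 200.0^0.625
= 27.4248
Floor: level = 27

level 27


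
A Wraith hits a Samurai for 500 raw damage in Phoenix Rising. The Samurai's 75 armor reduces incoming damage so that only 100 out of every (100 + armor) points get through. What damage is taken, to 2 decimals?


actual = 500 * 100 / (100 + 75)
= 500 * 100 / 175
= 50000 / 175
= 285.71

285.71 damage


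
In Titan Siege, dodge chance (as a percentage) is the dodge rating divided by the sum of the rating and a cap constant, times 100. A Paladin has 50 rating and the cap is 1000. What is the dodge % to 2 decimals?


dodge% = 50 / (50 + 1000) * 100
= 50 / 1050 * 100
= 0.047619 * 100
= 4.76%

4.76%


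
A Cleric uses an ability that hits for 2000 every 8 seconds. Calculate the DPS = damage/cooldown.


DPS = damage / cooldown
= 2000 / 8
= 250.00

250.00 DPS
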